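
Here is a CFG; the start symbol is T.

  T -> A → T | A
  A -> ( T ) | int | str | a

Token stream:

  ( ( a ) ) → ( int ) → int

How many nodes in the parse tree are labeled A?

6

[T [A ( [T [A ( [T [A a]] )]] )] → [T [A ( [T [A int]] )] → [T [A int]]]]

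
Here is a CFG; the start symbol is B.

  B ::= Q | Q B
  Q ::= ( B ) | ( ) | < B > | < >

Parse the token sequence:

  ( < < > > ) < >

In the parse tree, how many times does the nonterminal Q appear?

[B [Q ( [B [Q < [B [Q < >]] >]] )] [B [Q < >]]]

4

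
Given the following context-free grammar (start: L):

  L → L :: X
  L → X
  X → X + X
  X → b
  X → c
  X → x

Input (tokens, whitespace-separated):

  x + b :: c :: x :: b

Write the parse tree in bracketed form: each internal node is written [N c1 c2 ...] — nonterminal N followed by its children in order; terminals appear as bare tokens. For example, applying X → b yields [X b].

[L [L [L [L [X [X x] + [X b]]] :: [X c]] :: [X x]] :: [X b]]

L
L :: X
L :: X :: X
L :: X :: X :: X
X :: X :: X :: X
X + X :: X :: X :: X
x + X :: X :: X :: X
x + b :: X :: X :: X
x + b :: c :: X :: X
x + b :: c :: x :: X
x + b :: c :: x :: b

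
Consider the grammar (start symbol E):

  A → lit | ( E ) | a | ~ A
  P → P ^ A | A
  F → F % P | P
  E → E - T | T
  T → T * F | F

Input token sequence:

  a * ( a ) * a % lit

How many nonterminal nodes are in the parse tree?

21

[E [T [T [T [F [P [A a]]]] * [F [P [A ( [E [T [F [P [A a]]]]] )]]]] * [F [F [P [A a]]] % [P [A lit]]]]]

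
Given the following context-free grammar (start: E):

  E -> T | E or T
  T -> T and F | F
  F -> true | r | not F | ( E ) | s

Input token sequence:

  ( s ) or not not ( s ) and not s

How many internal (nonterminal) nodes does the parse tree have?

17

[E [E [T [F ( [E [T [F s]]] )]]] or [T [T [F not [F not [F ( [E [T [F s]]] )]]]] and [F not [F s]]]]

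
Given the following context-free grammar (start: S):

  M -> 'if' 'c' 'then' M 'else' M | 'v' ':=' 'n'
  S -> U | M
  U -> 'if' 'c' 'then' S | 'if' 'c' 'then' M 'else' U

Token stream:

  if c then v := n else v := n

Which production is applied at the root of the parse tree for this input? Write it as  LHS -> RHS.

S -> M

[S [M if c then [M v := n] else [M v := n]]]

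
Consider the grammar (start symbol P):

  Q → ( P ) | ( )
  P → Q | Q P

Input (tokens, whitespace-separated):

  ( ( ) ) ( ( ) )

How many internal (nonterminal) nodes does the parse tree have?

[P [Q ( [P [Q ( )]] )] [P [Q ( [P [Q ( )]] )]]]

8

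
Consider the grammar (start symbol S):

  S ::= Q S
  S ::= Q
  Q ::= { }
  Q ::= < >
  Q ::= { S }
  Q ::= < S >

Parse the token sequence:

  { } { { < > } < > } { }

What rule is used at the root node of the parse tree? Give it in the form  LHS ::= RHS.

[S [Q { }] [S [Q { [S [Q { [S [Q < >]] }] [S [Q < >]]] }] [S [Q { }]]]]

S ::= Q S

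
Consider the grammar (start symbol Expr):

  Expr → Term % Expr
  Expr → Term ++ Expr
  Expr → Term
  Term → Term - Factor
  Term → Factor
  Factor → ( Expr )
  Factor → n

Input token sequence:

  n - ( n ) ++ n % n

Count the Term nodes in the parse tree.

[Expr [Term [Term [Factor n]] - [Factor ( [Expr [Term [Factor n]]] )]] ++ [Expr [Term [Factor n]] % [Expr [Term [Factor n]]]]]

5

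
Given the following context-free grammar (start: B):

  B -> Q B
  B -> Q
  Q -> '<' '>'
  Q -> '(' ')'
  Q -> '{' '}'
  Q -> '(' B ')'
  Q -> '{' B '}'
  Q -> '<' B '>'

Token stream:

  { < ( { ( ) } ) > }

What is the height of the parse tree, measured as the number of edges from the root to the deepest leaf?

10

[B [Q { [B [Q < [B [Q ( [B [Q { [B [Q ( )]] }]] )]] >]] }]]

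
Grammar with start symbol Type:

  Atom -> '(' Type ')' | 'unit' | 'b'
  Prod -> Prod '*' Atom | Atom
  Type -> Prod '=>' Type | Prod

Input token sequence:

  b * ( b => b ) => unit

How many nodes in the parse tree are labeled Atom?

[Type [Prod [Prod [Atom b]] * [Atom ( [Type [Prod [Atom b]] => [Type [Prod [Atom b]]]] )]] => [Type [Prod [Atom unit]]]]

5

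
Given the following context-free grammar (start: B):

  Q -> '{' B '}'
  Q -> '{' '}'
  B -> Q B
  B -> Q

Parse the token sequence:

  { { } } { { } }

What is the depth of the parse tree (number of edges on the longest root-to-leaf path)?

5

[B [Q { [B [Q { }]] }] [B [Q { [B [Q { }]] }]]]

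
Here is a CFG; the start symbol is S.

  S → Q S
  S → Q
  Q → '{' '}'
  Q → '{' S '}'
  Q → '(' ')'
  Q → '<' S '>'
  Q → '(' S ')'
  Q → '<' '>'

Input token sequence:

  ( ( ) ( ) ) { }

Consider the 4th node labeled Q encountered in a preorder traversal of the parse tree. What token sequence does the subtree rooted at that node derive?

[S [Q ( [S [Q ( )] [S [Q ( )]]] )] [S [Q { }]]]

{ }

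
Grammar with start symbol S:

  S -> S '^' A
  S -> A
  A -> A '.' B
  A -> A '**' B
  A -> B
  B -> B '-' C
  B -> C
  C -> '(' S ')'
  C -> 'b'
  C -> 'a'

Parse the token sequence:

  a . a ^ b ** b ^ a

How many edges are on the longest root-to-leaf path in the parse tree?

7

[S [S [S [A [A [B [C a]]] . [B [C a]]]] ^ [A [A [B [C b]]] ** [B [C b]]]] ^ [A [B [C a]]]]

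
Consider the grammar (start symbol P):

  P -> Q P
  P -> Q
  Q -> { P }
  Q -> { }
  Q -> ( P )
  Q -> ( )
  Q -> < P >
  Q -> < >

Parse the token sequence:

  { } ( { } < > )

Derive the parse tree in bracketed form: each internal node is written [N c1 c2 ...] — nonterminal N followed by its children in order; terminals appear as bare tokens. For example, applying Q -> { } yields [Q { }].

P
Q P
{ } P
{ } Q
{ } ( P )
{ } ( Q P )
{ } ( { } P )
{ } ( { } Q )
{ } ( { } < > )

[P [Q { }] [P [Q ( [P [Q { }] [P [Q < >]]] )]]]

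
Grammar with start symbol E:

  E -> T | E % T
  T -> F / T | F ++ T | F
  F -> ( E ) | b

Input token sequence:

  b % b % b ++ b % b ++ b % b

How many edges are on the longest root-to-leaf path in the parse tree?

[E [E [E [E [E [T [F b]]] % [T [F b]]] % [T [F b] ++ [T [F b]]]] % [T [F b] ++ [T [F b]]]] % [T [F b]]]

7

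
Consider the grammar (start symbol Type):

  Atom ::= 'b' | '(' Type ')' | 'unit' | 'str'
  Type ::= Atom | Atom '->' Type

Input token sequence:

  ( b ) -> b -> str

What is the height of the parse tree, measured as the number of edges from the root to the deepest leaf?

4

[Type [Atom ( [Type [Atom b]] )] -> [Type [Atom b] -> [Type [Atom str]]]]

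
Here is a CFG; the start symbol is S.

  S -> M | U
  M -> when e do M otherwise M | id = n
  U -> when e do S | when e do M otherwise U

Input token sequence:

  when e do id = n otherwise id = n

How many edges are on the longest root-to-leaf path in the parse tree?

3

[S [M when e do [M id = n] otherwise [M id = n]]]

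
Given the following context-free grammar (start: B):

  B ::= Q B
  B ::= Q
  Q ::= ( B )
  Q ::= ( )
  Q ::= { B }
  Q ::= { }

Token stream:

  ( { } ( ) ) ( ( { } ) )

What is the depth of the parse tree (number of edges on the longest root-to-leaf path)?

7

[B [Q ( [B [Q { }] [B [Q ( )]]] )] [B [Q ( [B [Q ( [B [Q { }]] )]] )]]]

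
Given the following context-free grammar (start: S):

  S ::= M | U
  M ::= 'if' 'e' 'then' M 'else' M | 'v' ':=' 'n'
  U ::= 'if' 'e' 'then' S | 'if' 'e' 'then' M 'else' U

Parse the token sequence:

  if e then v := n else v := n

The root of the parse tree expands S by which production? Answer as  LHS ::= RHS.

[S [M if e then [M v := n] else [M v := n]]]

S ::= M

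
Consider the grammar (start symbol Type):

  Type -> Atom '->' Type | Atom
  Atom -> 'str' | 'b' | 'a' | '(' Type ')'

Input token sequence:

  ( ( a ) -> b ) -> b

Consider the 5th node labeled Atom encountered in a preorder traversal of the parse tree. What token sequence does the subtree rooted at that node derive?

[Type [Atom ( [Type [Atom ( [Type [Atom a]] )] -> [Type [Atom b]]] )] -> [Type [Atom b]]]

b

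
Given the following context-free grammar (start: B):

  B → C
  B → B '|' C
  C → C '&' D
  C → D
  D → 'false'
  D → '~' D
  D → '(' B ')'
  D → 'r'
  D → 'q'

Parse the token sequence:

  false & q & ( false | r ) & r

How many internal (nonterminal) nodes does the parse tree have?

15

[B [C [C [C [C [D false]] & [D q]] & [D ( [B [B [C [D false]]] | [C [D r]]] )]] & [D r]]]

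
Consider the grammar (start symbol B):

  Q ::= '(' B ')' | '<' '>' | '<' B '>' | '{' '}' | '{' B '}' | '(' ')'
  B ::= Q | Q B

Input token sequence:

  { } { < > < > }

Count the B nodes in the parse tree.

4

[B [Q { }] [B [Q { [B [Q < >] [B [Q < >]]] }]]]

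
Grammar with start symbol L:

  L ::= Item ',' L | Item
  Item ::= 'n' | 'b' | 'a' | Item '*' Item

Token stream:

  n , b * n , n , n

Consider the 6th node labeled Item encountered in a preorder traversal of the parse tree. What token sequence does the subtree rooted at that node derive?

n

[L [Item n] , [L [Item [Item b] * [Item n]] , [L [Item n] , [L [Item n]]]]]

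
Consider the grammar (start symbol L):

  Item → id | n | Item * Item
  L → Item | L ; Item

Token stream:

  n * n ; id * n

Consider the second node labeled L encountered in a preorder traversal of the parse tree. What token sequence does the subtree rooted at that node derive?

n * n

[L [L [Item [Item n] * [Item n]]] ; [Item [Item id] * [Item n]]]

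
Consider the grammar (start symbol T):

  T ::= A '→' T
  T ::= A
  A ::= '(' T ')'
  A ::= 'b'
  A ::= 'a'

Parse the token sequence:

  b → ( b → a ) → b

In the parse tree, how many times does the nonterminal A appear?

5

[T [A b] → [T [A ( [T [A b] → [T [A a]]] )] → [T [A b]]]]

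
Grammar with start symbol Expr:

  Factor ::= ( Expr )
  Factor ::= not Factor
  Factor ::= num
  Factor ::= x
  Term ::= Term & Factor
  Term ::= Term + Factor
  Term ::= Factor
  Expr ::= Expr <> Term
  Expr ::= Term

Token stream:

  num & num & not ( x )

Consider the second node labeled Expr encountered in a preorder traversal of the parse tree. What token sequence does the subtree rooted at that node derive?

x

[Expr [Term [Term [Term [Factor num]] & [Factor num]] & [Factor not [Factor ( [Expr [Term [Factor x]]] )]]]]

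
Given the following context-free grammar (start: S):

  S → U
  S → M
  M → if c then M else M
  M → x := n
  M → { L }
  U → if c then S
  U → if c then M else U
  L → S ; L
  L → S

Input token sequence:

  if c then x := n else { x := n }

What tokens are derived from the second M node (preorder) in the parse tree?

x := n

[S [M if c then [M x := n] else [M { [L [S [M x := n]]] }]]]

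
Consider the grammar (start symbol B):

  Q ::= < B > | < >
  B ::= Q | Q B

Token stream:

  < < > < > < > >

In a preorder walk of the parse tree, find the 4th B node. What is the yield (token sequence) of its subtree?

< >

[B [Q < [B [Q < >] [B [Q < >] [B [Q < >]]]] >]]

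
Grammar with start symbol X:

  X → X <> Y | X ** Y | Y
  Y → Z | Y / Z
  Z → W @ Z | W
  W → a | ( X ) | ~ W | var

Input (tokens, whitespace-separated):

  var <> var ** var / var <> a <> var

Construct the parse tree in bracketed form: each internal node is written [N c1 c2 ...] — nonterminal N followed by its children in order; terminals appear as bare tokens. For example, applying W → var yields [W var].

[X [X [X [X [X [Y [Z [W var]]]] <> [Y [Z [W var]]]] ** [Y [Y [Z [W var]]] / [Z [W var]]]] <> [Y [Z [W a]]]] <> [Y [Z [W var]]]]

X
X <> Y
X <> Y <> Y
X ** Y <> Y <> Y
X <> Y ** Y <> Y <> Y
Y <> Y ** Y <> Y <> Y
Z <> Y ** Y <> Y <> Y
W <> Y ** Y <> Y <> Y
var <> Y ** Y <> Y <> Y
var <> Z ** Y <> Y <> Y
var <> W ** Y <> Y <> Y
var <> var ** Y <> Y <> Y
var <> var ** Y / Z <> Y <> Y
var <> var ** Z / Z <> Y <> Y
var <> var ** W / Z <> Y <> Y
var <> var ** var / Z <> Y <> Y
var <> var ** var / W <> Y <> Y
var <> var ** var / var <> Y <> Y
var <> var ** var / var <> Z <> Y
var <> var ** var / var <> W <> Y
var <> var ** var / var <> a <> Y
var <> var ** var / var <> a <> Z
var <> var ** var / var <> a <> W
var <> var ** var / var <> a <> var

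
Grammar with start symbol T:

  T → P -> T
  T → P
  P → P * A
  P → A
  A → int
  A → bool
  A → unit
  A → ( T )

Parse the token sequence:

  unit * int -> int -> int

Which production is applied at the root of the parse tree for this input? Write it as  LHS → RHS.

[T [P [P [A unit]] * [A int]] -> [T [P [A int]] -> [T [P [A int]]]]]

T → P -> T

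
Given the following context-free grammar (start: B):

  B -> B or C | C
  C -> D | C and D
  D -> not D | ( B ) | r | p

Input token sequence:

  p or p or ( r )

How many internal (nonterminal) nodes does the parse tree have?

[B [B [B [C [D p]]] or [C [D p]]] or [C [D ( [B [C [D r]]] )]]]

12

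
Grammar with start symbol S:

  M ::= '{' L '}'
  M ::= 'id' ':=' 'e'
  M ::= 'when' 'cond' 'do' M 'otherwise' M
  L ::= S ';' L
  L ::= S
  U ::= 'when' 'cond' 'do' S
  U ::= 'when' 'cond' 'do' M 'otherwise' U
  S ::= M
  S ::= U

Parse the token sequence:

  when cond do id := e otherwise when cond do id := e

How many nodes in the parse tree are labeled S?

[S [U when cond do [M id := e] otherwise [U when cond do [S [M id := e]]]]]

2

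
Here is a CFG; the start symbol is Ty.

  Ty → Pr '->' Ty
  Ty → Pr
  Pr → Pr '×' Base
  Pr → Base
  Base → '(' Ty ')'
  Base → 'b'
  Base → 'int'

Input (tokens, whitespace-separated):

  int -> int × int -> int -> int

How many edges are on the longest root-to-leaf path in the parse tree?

[Ty [Pr [Base int]] -> [Ty [Pr [Pr [Base int]] × [Base int]] -> [Ty [Pr [Base int]] -> [Ty [Pr [Base int]]]]]]

6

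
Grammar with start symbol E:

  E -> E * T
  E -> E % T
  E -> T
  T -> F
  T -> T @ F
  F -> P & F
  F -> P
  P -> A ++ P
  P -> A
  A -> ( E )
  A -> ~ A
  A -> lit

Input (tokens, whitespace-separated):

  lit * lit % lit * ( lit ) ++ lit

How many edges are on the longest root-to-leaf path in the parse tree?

10

[E [E [E [E [T [F [P [A lit]]]]] * [T [F [P [A lit]]]]] % [T [F [P [A lit]]]]] * [T [F [P [A ( [E [T [F [P [A lit]]]]] )] ++ [P [A lit]]]]]]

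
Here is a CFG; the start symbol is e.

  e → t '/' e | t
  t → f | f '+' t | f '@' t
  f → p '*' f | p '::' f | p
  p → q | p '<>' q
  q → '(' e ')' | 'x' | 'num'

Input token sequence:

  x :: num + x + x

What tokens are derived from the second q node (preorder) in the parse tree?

[e [t [f [p [q x]] :: [f [p [q num]]]] + [t [f [p [q x]]] + [t [f [p [q x]]]]]]]

num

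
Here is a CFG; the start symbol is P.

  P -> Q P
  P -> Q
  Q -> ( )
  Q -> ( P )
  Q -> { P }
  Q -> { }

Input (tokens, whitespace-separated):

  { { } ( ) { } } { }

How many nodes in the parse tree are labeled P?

[P [Q { [P [Q { }] [P [Q ( )] [P [Q { }]]]] }] [P [Q { }]]]

5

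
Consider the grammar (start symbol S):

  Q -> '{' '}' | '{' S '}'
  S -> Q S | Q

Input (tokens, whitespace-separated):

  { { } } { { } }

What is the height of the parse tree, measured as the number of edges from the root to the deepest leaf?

5

[S [Q { [S [Q { }]] }] [S [Q { [S [Q { }]] }]]]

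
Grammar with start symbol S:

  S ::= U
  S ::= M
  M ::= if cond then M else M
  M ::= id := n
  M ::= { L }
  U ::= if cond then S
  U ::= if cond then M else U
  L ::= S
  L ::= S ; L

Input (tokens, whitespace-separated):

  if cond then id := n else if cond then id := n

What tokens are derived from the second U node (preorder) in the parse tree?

[S [U if cond then [M id := n] else [U if cond then [S [M id := n]]]]]

if cond then id := n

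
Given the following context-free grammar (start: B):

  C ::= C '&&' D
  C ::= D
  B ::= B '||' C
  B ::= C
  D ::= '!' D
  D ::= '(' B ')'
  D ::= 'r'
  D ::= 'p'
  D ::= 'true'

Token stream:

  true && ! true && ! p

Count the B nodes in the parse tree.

[B [C [C [C [D true]] && [D ! [D true]]] && [D ! [D p]]]]

1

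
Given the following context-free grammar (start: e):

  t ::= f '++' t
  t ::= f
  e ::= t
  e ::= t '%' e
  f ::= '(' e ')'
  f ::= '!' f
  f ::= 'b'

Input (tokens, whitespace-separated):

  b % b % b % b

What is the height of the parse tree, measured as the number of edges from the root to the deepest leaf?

6

[e [t [f b]] % [e [t [f b]] % [e [t [f b]] % [e [t [f b]]]]]]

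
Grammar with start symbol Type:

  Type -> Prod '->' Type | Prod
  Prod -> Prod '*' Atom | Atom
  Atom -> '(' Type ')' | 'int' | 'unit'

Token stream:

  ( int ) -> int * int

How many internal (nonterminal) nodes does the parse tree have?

11

[Type [Prod [Atom ( [Type [Prod [Atom int]]] )]] -> [Type [Prod [Prod [Atom int]] * [Atom int]]]]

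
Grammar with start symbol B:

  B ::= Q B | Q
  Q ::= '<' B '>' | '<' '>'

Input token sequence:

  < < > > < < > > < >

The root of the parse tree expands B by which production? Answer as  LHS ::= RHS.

[B [Q < [B [Q < >]] >] [B [Q < [B [Q < >]] >] [B [Q < >]]]]

B ::= Q B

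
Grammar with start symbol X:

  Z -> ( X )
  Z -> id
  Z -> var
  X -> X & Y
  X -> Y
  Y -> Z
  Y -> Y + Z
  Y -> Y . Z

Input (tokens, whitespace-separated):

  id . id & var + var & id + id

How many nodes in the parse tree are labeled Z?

6

[X [X [X [Y [Y [Z id]] . [Z id]]] & [Y [Y [Z var]] + [Z var]]] & [Y [Y [Z id]] + [Z id]]]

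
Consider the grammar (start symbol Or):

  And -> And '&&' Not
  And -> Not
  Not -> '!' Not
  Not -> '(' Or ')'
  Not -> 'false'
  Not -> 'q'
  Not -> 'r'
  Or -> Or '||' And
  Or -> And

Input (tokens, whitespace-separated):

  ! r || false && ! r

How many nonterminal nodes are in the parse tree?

[Or [Or [And [Not ! [Not r]]]] || [And [And [Not false]] && [Not ! [Not r]]]]

10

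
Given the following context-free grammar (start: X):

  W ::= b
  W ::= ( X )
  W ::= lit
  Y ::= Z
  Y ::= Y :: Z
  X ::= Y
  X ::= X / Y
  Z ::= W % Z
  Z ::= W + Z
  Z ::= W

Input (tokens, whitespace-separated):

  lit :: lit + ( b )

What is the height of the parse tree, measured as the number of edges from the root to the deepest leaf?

9

[X [Y [Y [Z [W lit]]] :: [Z [W lit] + [Z [W ( [X [Y [Z [W b]]]] )]]]]]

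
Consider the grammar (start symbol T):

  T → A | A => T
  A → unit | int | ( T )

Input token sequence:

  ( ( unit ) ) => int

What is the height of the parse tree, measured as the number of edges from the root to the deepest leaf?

6

[T [A ( [T [A ( [T [A unit]] )]] )] => [T [A int]]]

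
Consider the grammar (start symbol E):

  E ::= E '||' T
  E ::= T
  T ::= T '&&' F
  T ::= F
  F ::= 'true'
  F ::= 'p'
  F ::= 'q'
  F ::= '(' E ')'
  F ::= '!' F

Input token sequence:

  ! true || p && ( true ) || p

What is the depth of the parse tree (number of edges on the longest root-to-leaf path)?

[E [E [E [T [F ! [F true]]]] || [T [T [F p]] && [F ( [E [T [F true]]] )]]] || [T [F p]]]

7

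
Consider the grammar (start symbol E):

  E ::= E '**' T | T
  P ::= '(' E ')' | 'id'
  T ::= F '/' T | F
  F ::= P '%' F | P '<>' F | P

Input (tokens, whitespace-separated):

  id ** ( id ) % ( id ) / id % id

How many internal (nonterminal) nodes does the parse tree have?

[E [E [T [F [P id]]]] ** [T [F [P ( [E [T [F [P id]]]] )] % [F [P ( [E [T [F [P id]]]] )]]] / [T [F [P id] % [F [P id]]]]]]

23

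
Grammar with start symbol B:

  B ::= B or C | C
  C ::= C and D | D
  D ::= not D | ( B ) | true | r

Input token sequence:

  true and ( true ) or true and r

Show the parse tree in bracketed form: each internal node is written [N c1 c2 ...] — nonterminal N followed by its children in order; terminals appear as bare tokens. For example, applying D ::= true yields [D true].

B
B or C
C or C
C and D or C
D and D or C
true and D or C
true and ( B ) or C
true and ( C ) or C
true and ( D ) or C
true and ( true ) or C
true and ( true ) or C and D
true and ( true ) or D and D
true and ( true ) or true and D
true and ( true ) or true and r

[B [B [C [C [D true]] and [D ( [B [C [D true]]] )]]] or [C [C [D true]] and [D r]]]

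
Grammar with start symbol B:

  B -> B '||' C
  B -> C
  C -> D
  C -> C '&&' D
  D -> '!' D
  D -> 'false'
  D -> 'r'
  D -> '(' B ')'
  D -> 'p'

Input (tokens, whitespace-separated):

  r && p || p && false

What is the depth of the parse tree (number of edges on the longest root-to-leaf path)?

5

[B [B [C [C [D r]] && [D p]]] || [C [C [D p]] && [D false]]]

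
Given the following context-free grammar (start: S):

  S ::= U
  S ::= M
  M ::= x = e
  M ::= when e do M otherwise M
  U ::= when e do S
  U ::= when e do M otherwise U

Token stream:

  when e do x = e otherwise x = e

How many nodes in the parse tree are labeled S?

[S [M when e do [M x = e] otherwise [M x = e]]]

1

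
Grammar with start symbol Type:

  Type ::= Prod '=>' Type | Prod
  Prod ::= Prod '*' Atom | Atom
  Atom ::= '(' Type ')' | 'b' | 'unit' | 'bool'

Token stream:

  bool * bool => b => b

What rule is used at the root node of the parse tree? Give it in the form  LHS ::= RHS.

Type ::= Prod '=>' Type

[Type [Prod [Prod [Atom bool]] * [Atom bool]] => [Type [Prod [Atom b]] => [Type [Prod [Atom b]]]]]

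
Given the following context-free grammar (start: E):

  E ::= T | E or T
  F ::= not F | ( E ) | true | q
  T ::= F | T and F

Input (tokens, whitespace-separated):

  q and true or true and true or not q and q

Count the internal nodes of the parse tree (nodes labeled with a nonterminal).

[E [E [E [T [T [F q]] and [F true]]] or [T [T [F true]] and [F true]]] or [T [T [F not [F q]]] and [F q]]]

16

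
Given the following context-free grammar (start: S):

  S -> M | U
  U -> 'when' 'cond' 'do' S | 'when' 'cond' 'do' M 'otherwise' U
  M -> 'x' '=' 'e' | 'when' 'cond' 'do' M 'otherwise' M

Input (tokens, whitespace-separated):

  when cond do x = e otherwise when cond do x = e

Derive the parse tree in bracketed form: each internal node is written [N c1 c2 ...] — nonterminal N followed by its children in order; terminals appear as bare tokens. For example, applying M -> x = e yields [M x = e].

S
U
when cond do M otherwise U
when cond do x = e otherwise U
when cond do x = e otherwise when cond do S
when cond do x = e otherwise when cond do M
when cond do x = e otherwise when cond do x = e

[S [U when cond do [M x = e] otherwise [U when cond do [S [M x = e]]]]]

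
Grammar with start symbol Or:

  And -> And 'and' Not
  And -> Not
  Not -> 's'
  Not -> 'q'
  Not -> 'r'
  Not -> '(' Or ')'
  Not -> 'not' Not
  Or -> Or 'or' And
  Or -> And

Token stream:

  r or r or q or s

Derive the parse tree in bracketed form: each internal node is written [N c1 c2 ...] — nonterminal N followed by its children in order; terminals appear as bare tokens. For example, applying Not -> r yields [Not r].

Or
Or or And
Or or And or And
Or or And or And or And
And or And or And or And
Not or And or And or And
r or And or And or And
r or Not or And or And
r or r or And or And
r or r or Not or And
r or r or q or And
r or r or q or Not
r or r or q or s

[Or [Or [Or [Or [And [Not r]]] or [And [Not r]]] or [And [Not q]]] or [And [Not s]]]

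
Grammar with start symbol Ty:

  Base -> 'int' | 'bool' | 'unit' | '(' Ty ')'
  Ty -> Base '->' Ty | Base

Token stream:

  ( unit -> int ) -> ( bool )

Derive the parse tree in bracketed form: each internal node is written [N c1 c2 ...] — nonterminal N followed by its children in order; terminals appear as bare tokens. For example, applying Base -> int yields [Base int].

[Ty [Base ( [Ty [Base unit] -> [Ty [Base int]]] )] -> [Ty [Base ( [Ty [Base bool]] )]]]

Ty
Base -> Ty
( Ty ) -> Ty
( Base -> Ty ) -> Ty
( unit -> Ty ) -> Ty
( unit -> Base ) -> Ty
( unit -> int ) -> Ty
( unit -> int ) -> Base
( unit -> int ) -> ( Ty )
( unit -> int ) -> ( Base )
( unit -> int ) -> ( bool )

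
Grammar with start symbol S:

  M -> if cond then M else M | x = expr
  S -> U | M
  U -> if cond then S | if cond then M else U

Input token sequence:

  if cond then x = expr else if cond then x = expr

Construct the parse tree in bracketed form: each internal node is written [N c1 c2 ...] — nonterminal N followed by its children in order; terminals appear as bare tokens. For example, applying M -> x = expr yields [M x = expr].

S
U
if cond then M else U
if cond then x = expr else U
if cond then x = expr else if cond then S
if cond then x = expr else if cond then M
if cond then x = expr else if cond then x = expr

[S [U if cond then [M x = expr] else [U if cond then [S [M x = expr]]]]]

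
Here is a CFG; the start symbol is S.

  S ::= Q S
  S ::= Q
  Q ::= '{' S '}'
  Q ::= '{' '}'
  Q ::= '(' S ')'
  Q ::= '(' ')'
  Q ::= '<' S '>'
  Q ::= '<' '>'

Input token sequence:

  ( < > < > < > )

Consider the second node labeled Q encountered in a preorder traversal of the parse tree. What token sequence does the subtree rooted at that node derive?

< >

[S [Q ( [S [Q < >] [S [Q < >] [S [Q < >]]]] )]]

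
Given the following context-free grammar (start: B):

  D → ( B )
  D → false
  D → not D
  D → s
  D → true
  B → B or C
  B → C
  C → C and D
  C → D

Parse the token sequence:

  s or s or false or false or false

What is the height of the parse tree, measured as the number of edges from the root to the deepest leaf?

[B [B [B [B [B [C [D s]]] or [C [D s]]] or [C [D false]]] or [C [D false]]] or [C [D false]]]

7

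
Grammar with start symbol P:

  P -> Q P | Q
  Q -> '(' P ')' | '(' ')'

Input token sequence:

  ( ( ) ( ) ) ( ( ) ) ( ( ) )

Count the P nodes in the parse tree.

7

[P [Q ( [P [Q ( )] [P [Q ( )]]] )] [P [Q ( [P [Q ( )]] )] [P [Q ( [P [Q ( )]] )]]]]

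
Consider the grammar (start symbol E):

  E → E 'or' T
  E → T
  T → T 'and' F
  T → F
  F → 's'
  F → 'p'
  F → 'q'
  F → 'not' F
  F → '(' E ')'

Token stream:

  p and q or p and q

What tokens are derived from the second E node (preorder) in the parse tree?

p and q

[E [E [T [T [F p]] and [F q]]] or [T [T [F p]] and [F q]]]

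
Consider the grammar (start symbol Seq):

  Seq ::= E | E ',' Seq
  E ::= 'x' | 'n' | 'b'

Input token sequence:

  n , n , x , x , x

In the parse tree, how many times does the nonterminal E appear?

[Seq [E n] , [Seq [E n] , [Seq [E x] , [Seq [E x] , [Seq [E x]]]]]]

5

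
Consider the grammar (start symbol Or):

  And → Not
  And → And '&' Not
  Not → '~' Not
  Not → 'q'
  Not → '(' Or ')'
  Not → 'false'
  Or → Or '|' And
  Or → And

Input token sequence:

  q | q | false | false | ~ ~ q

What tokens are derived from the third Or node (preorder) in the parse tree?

q | q | false

[Or [Or [Or [Or [Or [And [Not q]]] | [And [Not q]]] | [And [Not false]]] | [And [Not false]]] | [And [Not ~ [Not ~ [Not q]]]]]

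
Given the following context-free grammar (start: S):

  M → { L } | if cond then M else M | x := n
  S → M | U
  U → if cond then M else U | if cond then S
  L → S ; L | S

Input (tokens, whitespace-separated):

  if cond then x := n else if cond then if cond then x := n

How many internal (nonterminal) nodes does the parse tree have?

8

[S [U if cond then [M x := n] else [U if cond then [S [U if cond then [S [M x := n]]]]]]]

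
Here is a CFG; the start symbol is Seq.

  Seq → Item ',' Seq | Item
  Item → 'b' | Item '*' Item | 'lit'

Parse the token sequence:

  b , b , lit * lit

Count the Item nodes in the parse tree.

[Seq [Item b] , [Seq [Item b] , [Seq [Item [Item lit] * [Item lit]]]]]

5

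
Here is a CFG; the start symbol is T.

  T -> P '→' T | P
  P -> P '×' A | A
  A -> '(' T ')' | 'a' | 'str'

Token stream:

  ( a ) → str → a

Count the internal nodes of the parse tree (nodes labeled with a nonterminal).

[T [P [A ( [T [P [A a]]] )]] → [T [P [A str]] → [T [P [A a]]]]]

12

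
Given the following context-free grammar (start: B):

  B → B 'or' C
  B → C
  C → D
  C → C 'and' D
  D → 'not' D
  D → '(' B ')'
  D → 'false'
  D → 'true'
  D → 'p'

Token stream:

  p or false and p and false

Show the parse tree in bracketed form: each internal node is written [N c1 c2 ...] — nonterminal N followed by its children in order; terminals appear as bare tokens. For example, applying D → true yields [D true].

[B [B [C [D p]]] or [C [C [C [D false]] and [D p]] and [D false]]]

B
B or C
C or C
D or C
p or C
p or C and D
p or C and D and D
p or D and D and D
p or false and D and D
p or false and p and D
p or false and p and false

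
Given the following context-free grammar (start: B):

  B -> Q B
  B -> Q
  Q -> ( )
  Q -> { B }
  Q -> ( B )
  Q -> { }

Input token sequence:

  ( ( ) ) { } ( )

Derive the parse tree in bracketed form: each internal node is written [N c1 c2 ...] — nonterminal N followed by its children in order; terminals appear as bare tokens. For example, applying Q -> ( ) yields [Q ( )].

[B [Q ( [B [Q ( )]] )] [B [Q { }] [B [Q ( )]]]]

B
Q B
( B ) B
( Q ) B
( ( ) ) B
( ( ) ) Q B
( ( ) ) { } B
( ( ) ) { } Q
( ( ) ) { } ( )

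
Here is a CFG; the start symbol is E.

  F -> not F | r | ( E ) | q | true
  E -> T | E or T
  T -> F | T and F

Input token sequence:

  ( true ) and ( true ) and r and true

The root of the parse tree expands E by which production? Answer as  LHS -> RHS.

[E [T [T [T [T [F ( [E [T [F true]]] )]] and [F ( [E [T [F true]]] )]] and [F r]] and [F true]]]

E -> T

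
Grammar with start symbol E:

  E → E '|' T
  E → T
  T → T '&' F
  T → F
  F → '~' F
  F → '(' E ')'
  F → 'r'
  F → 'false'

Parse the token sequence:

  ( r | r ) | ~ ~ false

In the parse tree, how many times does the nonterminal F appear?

6

[E [E [T [F ( [E [E [T [F r]]] | [T [F r]]] )]]] | [T [F ~ [F ~ [F false]]]]]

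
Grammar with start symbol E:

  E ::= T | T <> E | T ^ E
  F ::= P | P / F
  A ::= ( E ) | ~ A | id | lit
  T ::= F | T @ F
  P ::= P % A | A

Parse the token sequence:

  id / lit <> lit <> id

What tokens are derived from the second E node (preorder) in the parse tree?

lit <> id

[E [T [F [P [A id]] / [F [P [A lit]]]]] <> [E [T [F [P [A lit]]]] <> [E [T [F [P [A id]]]]]]]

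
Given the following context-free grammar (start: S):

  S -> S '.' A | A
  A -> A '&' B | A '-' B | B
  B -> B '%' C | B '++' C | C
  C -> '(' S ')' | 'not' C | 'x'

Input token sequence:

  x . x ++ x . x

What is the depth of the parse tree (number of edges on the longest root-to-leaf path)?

[S [S [S [A [B [C x]]]] . [A [B [B [C x]] ++ [C x]]]] . [A [B [C x]]]]

6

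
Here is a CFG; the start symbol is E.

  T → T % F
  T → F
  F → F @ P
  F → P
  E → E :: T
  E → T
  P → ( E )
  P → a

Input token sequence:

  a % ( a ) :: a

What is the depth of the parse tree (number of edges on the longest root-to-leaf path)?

[E [E [T [T [F [P a]]] % [F [P ( [E [T [F [P a]]]] )]]]] :: [T [F [P a]]]]

9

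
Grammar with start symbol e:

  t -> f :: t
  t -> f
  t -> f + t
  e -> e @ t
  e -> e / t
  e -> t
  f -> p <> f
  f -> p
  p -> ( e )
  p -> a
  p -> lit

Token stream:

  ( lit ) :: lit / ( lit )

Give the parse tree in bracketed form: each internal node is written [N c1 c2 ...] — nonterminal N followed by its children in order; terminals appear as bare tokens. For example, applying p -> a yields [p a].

e
e / t
t / t
f :: t / t
p :: t / t
( e ) :: t / t
( t ) :: t / t
( f ) :: t / t
( p ) :: t / t
( lit ) :: t / t
( lit ) :: f / t
( lit ) :: p / t
( lit ) :: lit / t
( lit ) :: lit / f
( lit ) :: lit / p
( lit ) :: lit / ( e )
( lit ) :: lit / ( t )
( lit ) :: lit / ( f )
( lit ) :: lit / ( p )
( lit ) :: lit / ( lit )

[e [e [t [f [p ( [e [t [f [p lit]]]] )]] :: [t [f [p lit]]]]] / [t [f [p ( [e [t [f [p lit]]]] )]]]]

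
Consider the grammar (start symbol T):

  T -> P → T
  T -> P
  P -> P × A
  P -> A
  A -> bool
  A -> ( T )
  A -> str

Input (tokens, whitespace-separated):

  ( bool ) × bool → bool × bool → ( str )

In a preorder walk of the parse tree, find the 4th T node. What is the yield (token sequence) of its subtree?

[T [P [P [A ( [T [P [A bool]]] )]] × [A bool]] → [T [P [P [A bool]] × [A bool]] → [T [P [A ( [T [P [A str]]] )]]]]]

( str )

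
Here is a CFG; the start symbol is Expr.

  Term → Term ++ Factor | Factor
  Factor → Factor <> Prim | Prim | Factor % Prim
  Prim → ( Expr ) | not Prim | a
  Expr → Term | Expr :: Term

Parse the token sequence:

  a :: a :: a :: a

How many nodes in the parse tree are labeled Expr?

[Expr [Expr [Expr [Expr [Term [Factor [Prim a]]]] :: [Term [Factor [Prim a]]]] :: [Term [Factor [Prim a]]]] :: [Term [Factor [Prim a]]]]

4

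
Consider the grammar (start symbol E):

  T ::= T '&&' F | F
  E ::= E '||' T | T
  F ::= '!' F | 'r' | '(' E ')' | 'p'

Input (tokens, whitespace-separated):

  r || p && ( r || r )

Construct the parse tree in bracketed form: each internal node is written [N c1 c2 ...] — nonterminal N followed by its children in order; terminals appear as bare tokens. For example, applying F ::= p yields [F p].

E
E || T
T || T
F || T
r || T
r || T && F
r || F && F
r || p && F
r || p && ( E )
r || p && ( E || T )
r || p && ( T || T )
r || p && ( F || T )
r || p && ( r || T )
r || p && ( r || F )
r || p && ( r || r )

[E [E [T [F r]]] || [T [T [F p]] && [F ( [E [E [T [F r]]] || [T [F r]]] )]]]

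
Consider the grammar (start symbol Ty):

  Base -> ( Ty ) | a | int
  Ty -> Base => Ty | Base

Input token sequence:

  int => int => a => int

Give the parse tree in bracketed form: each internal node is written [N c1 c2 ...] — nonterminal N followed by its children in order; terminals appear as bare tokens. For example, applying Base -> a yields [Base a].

[Ty [Base int] => [Ty [Base int] => [Ty [Base a] => [Ty [Base int]]]]]

Ty
Base => Ty
int => Ty
int => Base => Ty
int => int => Ty
int => int => Base => Ty
int => int => a => Ty
int => int => a => Base
int => int => a => int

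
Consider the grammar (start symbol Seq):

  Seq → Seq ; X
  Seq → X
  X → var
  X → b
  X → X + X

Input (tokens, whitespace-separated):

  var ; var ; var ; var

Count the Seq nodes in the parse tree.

[Seq [Seq [Seq [Seq [X var]] ; [X var]] ; [X var]] ; [X var]]

4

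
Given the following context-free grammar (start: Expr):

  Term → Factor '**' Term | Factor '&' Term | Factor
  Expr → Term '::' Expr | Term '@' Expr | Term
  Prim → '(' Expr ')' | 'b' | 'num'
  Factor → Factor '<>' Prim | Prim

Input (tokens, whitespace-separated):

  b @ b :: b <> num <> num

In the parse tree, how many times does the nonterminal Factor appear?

[Expr [Term [Factor [Prim b]]] @ [Expr [Term [Factor [Prim b]]] :: [Expr [Term [Factor [Factor [Factor [Prim b]] <> [Prim num]] <> [Prim num]]]]]]

5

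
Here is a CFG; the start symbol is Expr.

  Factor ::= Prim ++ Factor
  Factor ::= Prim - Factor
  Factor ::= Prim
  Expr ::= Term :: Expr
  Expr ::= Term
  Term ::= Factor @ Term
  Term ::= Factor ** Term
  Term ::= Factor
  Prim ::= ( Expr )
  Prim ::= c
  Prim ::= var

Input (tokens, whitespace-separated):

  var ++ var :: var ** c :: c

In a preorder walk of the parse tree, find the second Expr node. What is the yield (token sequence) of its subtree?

[Expr [Term [Factor [Prim var] ++ [Factor [Prim var]]]] :: [Expr [Term [Factor [Prim var]] ** [Term [Factor [Prim c]]]] :: [Expr [Term [Factor [Prim c]]]]]]

var ** c :: c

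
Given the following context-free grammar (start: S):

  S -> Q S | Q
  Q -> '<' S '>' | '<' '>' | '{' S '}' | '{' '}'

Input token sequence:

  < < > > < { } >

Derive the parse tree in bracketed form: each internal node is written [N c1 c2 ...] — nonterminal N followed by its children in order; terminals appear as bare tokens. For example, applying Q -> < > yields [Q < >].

S
Q S
< S > S
< Q > S
< < > > S
< < > > Q
< < > > < S >
< < > > < Q >
< < > > < { } >

[S [Q < [S [Q < >]] >] [S [Q < [S [Q { }]] >]]]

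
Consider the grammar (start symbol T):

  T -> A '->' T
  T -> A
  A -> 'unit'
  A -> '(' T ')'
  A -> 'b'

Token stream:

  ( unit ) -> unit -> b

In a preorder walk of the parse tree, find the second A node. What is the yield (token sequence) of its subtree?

unit

[T [A ( [T [A unit]] )] -> [T [A unit] -> [T [A b]]]]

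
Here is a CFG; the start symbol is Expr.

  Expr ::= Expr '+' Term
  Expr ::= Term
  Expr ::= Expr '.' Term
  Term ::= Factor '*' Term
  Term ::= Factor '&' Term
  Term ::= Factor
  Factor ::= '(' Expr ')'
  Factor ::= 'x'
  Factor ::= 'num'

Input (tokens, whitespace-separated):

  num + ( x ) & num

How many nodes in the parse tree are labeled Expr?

3

[Expr [Expr [Term [Factor num]]] + [Term [Factor ( [Expr [Term [Factor x]]] )] & [Term [Factor num]]]]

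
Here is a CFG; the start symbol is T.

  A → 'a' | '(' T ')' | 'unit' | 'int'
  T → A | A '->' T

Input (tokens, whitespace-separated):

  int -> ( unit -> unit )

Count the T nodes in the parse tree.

4

[T [A int] -> [T [A ( [T [A unit] -> [T [A unit]]] )]]]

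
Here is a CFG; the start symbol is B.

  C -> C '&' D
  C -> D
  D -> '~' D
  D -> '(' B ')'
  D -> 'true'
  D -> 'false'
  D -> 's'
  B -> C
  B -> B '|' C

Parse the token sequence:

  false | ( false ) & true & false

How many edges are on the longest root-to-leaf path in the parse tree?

[B [B [C [D false]]] | [C [C [C [D ( [B [C [D false]]] )]] & [D true]] & [D false]]]

8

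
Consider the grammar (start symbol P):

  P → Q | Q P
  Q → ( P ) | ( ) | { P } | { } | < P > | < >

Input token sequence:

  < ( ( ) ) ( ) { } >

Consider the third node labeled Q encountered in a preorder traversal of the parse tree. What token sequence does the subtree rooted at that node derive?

[P [Q < [P [Q ( [P [Q ( )]] )] [P [Q ( )] [P [Q { }]]]] >]]

( )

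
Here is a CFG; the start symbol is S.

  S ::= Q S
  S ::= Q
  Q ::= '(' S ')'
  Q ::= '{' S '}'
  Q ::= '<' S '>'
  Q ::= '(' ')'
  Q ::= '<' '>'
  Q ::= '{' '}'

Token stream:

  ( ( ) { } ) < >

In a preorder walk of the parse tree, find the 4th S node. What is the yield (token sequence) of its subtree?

< >

[S [Q ( [S [Q ( )] [S [Q { }]]] )] [S [Q < >]]]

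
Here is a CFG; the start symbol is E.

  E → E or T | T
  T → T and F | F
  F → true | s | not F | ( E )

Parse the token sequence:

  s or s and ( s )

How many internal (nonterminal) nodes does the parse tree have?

[E [E [T [F s]]] or [T [T [F s]] and [F ( [E [T [F s]]] )]]]

11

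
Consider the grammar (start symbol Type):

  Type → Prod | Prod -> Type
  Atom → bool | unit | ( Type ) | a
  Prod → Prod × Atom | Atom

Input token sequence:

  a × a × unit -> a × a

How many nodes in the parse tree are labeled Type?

2

[Type [Prod [Prod [Prod [Atom a]] × [Atom a]] × [Atom unit]] -> [Type [Prod [Prod [Atom a]] × [Atom a]]]]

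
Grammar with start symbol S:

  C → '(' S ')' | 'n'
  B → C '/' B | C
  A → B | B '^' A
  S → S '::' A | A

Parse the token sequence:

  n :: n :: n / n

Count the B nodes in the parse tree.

[S [S [S [A [B [C n]]]] :: [A [B [C n]]]] :: [A [B [C n] / [B [C n]]]]]

4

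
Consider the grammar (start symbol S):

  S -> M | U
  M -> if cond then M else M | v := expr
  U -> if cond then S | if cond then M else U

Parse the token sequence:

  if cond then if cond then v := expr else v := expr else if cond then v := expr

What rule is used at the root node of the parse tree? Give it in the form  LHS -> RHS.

S -> U

[S [U if cond then [M if cond then [M v := expr] else [M v := expr]] else [U if cond then [S [M v := expr]]]]]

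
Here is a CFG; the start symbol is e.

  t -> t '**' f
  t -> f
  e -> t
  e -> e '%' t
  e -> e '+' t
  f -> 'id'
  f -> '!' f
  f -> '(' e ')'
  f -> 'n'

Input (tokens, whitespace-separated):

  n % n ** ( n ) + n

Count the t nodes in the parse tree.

[e [e [e [t [f n]]] % [t [t [f n]] ** [f ( [e [t [f n]]] )]]] + [t [f n]]]

5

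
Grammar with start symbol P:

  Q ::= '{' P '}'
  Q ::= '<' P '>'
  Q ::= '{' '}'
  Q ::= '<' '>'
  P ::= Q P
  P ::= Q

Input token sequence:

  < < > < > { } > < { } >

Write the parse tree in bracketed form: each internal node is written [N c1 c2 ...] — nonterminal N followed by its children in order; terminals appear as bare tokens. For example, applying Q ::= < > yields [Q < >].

P
Q P
< P > P
< Q P > P
< < > P > P
< < > Q P > P
< < > < > P > P
< < > < > Q > P
< < > < > { } > P
< < > < > { } > Q
< < > < > { } > < P >
< < > < > { } > < Q >
< < > < > { } > < { } >

[P [Q < [P [Q < >] [P [Q < >] [P [Q { }]]]] >] [P [Q < [P [Q { }]] >]]]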